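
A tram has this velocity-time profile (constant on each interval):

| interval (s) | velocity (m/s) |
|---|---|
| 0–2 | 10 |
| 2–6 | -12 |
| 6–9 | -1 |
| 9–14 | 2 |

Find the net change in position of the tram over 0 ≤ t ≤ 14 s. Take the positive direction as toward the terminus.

Net displacement equals the area under the velocity-time graph (areas below the axis count negative).
0–2 s: 10 × 2 = 20 m
2–6 s: -12 × 4 = -48 m
6–9 s: -1 × 3 = -3 m
9–14 s: 2 × 5 = 10 m
Net displacement = -21 m

-21 m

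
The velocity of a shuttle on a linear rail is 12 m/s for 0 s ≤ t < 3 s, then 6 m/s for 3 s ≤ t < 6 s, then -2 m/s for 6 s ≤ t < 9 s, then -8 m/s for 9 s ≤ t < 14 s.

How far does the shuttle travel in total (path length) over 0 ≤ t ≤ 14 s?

Distance (not displacement) is the total path length: add the absolute areas under v-t.
0–3 s: |12| × 3 = 36 m
3–6 s: |6| × 3 = 18 m
6–9 s: |-2| × 3 = 6 m
9–14 s: |-8| × 5 = 40 m
Total distance = 100 m

100 m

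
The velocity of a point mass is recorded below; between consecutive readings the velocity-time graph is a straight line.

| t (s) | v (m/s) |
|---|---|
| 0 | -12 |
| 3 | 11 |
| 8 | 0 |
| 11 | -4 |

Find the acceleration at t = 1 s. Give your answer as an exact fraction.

Acceleration is the slope of the v-t graph on 0–3 s: (11 − -12)/(3 − 0) = 23/3 m/s².

23/3 m/s²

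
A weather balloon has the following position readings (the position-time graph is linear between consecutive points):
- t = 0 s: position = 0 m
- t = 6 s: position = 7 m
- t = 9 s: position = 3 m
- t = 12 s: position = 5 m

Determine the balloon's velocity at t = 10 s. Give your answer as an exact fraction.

2/3 m/s

Velocity is the slope of the x-t graph on 9–12 s: (5 − 3)/(12 − 9) = 2/3 m/s.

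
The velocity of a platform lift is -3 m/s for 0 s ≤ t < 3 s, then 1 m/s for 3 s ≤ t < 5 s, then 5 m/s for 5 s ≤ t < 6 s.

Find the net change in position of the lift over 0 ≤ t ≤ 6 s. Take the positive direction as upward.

Net displacement equals the area under the velocity-time graph (areas below the axis count negative).
0–3 s: -3 × 3 = -9 m
3–5 s: 1 × 2 = 2 m
5–6 s: 5 × 1 = 5 m
Net displacement = -2 m

-2 m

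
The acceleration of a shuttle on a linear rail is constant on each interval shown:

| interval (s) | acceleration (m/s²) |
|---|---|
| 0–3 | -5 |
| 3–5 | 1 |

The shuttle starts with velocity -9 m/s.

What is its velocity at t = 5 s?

-22 m/s

Δv equals the area under the a-t graph; then v = v₀ + Δv.
0–3 s: -5 × 3 = -15 m/s
3–5 s: 1 × 2 = 2 m/s
Δv = -13 m/s, so v(5) = -9 + (-13) = -22 m/s.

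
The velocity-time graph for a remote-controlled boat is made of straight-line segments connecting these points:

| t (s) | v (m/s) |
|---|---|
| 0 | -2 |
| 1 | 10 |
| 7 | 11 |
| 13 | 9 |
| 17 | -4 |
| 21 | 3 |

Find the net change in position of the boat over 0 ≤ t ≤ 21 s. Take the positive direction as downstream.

Displacement is the signed area under the v-t curve.
0–1 s: ½(-2 + 10)(1) = 4 m
1–7 s: ½(10 + 11)(6) = 63 m
7–13 s: ½(11 + 9)(6) = 60 m
13–17 s: ½(9 + -4)(4) = 10 m
17–21 s: ½(-4 + 3)(4) = -2 m
Net displacement = 135 m

135 m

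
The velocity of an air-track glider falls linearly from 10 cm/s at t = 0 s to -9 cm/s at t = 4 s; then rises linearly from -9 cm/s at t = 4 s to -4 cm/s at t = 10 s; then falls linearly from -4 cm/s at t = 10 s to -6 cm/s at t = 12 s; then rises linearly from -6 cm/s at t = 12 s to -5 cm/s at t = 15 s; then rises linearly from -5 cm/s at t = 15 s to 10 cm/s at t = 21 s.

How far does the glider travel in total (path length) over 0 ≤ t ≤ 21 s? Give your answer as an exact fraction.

4163/38 cm

Distance (not displacement) is the total path length: add the absolute areas under v-t.
0–4 s: v = 0 at t = 40/19 s; triangle areas 200/19 + 162/19 = 362/19 cm
4–10 s: |½(-9 + -4)(6)| = 39 cm
10–12 s: |½(-4 + -6)(2)| = 10 cm
12–15 s: |½(-6 + -5)(3)| = 16.5 cm
15–21 s: v = 0 at t = 17 s; triangle areas 5 + 20 = 25 cm
Total distance = 4163/38 cm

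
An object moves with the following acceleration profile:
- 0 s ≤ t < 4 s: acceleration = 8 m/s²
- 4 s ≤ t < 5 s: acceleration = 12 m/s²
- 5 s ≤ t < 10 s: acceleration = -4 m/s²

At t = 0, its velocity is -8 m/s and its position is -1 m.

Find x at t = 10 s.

191 m

On each constant-a segment, Δv = aΔt and Δx = v₀Δt + ½aΔt²; chain segment to segment.
0–4 s: v starts -8 m/s; Δx = -8·4 + ½·8·4² = 32 m; v ends 24 m/s.
4–5 s: v starts 24 m/s; Δx = 24·1 + ½·12·1² = 30 m; v ends 36 m/s.
5–10 s: v starts 36 m/s; Δx = 36·5 + ½·-4·5² = 130 m; v ends 16 m/s.
x(10) = -1 + Σ Δx = 191 m.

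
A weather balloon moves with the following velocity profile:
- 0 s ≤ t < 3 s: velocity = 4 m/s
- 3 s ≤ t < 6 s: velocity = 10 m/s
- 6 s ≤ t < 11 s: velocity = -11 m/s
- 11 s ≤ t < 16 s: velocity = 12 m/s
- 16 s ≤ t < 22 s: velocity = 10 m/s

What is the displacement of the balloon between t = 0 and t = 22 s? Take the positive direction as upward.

107 m

Displacement is the signed area under the v-t curve.
0–3 s: 4 × 3 = 12 m
3–6 s: 10 × 3 = 30 m
6–11 s: -11 × 5 = -55 m
11–16 s: 12 × 5 = 60 m
16–22 s: 10 × 6 = 60 m
Net displacement = 107 m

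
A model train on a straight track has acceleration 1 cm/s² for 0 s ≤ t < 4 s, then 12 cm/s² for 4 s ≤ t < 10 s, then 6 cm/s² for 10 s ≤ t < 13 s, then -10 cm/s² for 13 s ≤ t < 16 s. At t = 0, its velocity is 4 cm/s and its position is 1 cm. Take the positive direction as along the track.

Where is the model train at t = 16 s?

On each constant-a segment, Δv = aΔt and Δx = v₀Δt + ½aΔt²; chain segment to segment.
0–4 s: v starts 4 cm/s; Δx = 4·4 + ½·1·4² = 24 cm; v ends 8 cm/s.
4–10 s: v starts 8 cm/s; Δx = 8·6 + ½·12·6² = 264 cm; v ends 80 cm/s.
10–13 s: v starts 80 cm/s; Δx = 80·3 + ½·6·3² = 267 cm; v ends 98 cm/s.
13–16 s: v starts 98 cm/s; Δx = 98·3 + ½·-10·3² = 249 cm; v ends 68 cm/s.
x(16) = 1 + Σ Δx = 805 cm.

805 cm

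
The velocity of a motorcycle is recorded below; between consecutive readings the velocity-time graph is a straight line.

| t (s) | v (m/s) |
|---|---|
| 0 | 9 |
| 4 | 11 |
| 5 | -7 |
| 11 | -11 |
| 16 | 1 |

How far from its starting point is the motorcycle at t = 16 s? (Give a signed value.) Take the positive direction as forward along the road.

-37 m

Displacement is the signed area under the v-t curve.
0–4 s: ½(9 + 11)(4) = 40 m
4–5 s: ½(11 + -7)(1) = 2 m
5–11 s: ½(-7 + -11)(6) = -54 m
11–16 s: ½(-11 + 1)(5) = -25 m
Net displacement = -37 m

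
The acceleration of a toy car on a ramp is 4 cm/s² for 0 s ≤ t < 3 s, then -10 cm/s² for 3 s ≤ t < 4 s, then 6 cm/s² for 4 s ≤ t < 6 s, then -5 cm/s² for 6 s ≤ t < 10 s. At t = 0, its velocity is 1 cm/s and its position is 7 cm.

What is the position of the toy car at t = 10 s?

On each constant-a segment, Δv = aΔt and Δx = v₀Δt + ½aΔt²; chain segment to segment.
0–3 s: v starts 1 cm/s; Δx = 1·3 + ½·4·3² = 21 cm; v ends 13 cm/s.
3–4 s: v starts 13 cm/s; Δx = 13·1 + ½·-10·1² = 8 cm; v ends 3 cm/s.
4–6 s: v starts 3 cm/s; Δx = 3·2 + ½·6·2² = 18 cm; v ends 15 cm/s.
6–10 s: v starts 15 cm/s; Δx = 15·4 + ½·-5·4² = 20 cm; v ends -5 cm/s.
x(10) = 7 + Σ Δx = 74 cm.

74 cm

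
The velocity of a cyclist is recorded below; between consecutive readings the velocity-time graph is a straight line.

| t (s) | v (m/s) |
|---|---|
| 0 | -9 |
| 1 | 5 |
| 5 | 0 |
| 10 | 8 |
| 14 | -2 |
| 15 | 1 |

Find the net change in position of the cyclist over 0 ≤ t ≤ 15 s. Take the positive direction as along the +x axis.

39.5 m

Displacement is the signed area under the v-t curve.
0–1 s: ½(-9 + 5)(1) = -2 m
1–5 s: ½(5 + 0)(4) = 10 m
5–10 s: ½(0 + 8)(5) = 20 m
10–14 s: ½(8 + -2)(4) = 12 m
14–15 s: ½(-2 + 1)(1) = -0.5 m
Net displacement = 39.5 m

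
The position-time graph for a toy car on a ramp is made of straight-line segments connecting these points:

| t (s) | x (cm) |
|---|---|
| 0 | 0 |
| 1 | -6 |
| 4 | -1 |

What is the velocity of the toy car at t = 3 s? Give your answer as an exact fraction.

Velocity is the slope of the x-t graph on 1–4 s: (-1 − -6)/(4 − 1) = 5/3 cm/s.

5/3 cm/s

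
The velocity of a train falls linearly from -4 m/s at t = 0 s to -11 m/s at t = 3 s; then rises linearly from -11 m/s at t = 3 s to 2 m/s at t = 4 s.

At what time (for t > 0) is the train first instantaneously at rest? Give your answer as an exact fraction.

t = 50/13 s

v changes sign on 3–4 s (from -11 to 2); the graph is linear there, so v = 0 at t = 3 + (11)·(4 − 3)/(2 − -11) = 50/13 s.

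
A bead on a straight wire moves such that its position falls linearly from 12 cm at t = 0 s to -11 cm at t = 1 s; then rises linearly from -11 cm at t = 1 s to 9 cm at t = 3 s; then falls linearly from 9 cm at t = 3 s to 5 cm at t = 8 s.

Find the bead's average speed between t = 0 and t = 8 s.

5.875 cm/s

Average speed = (total path length)/(elapsed time); on a piecewise-linear x-t graph the path length is Σ|Δx|.
0–1 s: |Δx| = |-11 − 12| = 23 cm
1–3 s: |Δx| = |9 − -11| = 20 cm
3–8 s: |Δx| = |5 − 9| = 4 cm
Total path = 47 cm; average speed = 47/8 = 5.875 cm/s.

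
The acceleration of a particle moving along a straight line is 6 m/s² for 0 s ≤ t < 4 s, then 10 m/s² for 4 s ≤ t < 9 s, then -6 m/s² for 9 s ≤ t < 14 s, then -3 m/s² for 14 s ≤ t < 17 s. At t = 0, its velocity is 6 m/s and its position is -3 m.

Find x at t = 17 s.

On each constant-a segment, Δv = aΔt and Δx = v₀Δt + ½aΔt²; chain segment to segment.
0–4 s: v starts 6 m/s; Δx = 6·4 + ½·6·4² = 72 m; v ends 30 m/s.
4–9 s: v starts 30 m/s; Δx = 30·5 + ½·10·5² = 275 m; v ends 80 m/s.
9–14 s: v starts 80 m/s; Δx = 80·5 + ½·-6·5² = 325 m; v ends 50 m/s.
14–17 s: v starts 50 m/s; Δx = 50·3 + ½·-3·3² = 136.5 m; v ends 41 m/s.
x(17) = -3 + Σ Δx = 805.5 m.

805.5 m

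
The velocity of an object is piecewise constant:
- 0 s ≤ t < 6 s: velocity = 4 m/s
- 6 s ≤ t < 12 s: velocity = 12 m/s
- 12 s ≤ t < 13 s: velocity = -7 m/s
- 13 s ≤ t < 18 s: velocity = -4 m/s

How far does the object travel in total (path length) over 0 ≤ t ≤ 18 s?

123 m

Total distance travelled is ∫|v| dt — sum the magnitudes of each area piece.
0–6 s: |4| × 6 = 24 m
6–12 s: |12| × 6 = 72 m
12–13 s: |-7| × 1 = 7 m
13–18 s: |-4| × 5 = 20 m
Total distance = 123 m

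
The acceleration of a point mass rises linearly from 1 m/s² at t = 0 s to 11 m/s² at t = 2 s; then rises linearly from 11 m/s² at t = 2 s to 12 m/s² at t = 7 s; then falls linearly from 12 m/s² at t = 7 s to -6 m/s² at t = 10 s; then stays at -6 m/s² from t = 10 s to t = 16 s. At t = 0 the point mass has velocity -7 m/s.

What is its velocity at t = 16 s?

Δv equals the area under the a-t graph; then v = v₀ + Δv.
0–2 s: ½(1 + 11)(2) = 12 m/s
2–7 s: ½(11 + 12)(5) = 57.5 m/s
7–10 s: ½(12 + -6)(3) = 9 m/s
10–16 s: -6 × 6 = -36 m/s
Δv = 42.5 m/s, so v(16) = -7 + (42.5) = 35.5 m/s.

35.5 m/s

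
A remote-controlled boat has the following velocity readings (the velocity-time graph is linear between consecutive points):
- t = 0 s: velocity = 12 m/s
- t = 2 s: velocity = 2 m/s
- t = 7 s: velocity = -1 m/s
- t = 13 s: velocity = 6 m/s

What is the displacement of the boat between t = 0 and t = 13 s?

Displacement is the signed area under the v-t curve.
0–2 s: ½(12 + 2)(2) = 14 m
2–7 s: ½(2 + -1)(5) = 2.5 m
7–13 s: ½(-1 + 6)(6) = 15 m
Net displacement = 31.5 m

31.5 m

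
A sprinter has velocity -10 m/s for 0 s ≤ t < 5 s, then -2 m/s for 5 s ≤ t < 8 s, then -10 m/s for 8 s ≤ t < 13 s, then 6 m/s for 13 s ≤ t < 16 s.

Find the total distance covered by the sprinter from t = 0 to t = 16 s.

124 m

Total distance travelled is ∫|v| dt — sum the magnitudes of each area piece.
0–5 s: |-10| × 5 = 50 m
5–8 s: |-2| × 3 = 6 m
8–13 s: |-10| × 5 = 50 m
13–16 s: |6| × 3 = 18 m
Total distance = 124 m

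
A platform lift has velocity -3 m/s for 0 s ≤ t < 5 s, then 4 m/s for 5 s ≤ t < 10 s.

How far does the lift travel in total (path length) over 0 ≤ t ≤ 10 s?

35 m

Total distance travelled is ∫|v| dt — sum the magnitudes of each area piece.
0–5 s: |-3| × 5 = 15 m
5–10 s: |4| × 5 = 20 m
Total distance = 35 m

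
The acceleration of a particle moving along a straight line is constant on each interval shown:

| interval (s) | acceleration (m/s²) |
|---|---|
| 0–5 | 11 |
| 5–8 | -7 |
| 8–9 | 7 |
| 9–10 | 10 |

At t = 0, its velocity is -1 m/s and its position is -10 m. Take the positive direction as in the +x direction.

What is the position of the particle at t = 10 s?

334.5 m

On each constant-a segment, Δv = aΔt and Δx = v₀Δt + ½aΔt²; chain segment to segment.
0–5 s: v starts -1 m/s; Δx = -1·5 + ½·11·5² = 132.5 m; v ends 54 m/s.
5–8 s: v starts 54 m/s; Δx = 54·3 + ½·-7·3² = 130.5 m; v ends 33 m/s.
8–9 s: v starts 33 m/s; Δx = 33·1 + ½·7·1² = 36.5 m; v ends 40 m/s.
9–10 s: v starts 40 m/s; Δx = 40·1 + ½·10·1² = 45 m; v ends 50 m/s.
x(10) = -10 + Σ Δx = 334.5 m.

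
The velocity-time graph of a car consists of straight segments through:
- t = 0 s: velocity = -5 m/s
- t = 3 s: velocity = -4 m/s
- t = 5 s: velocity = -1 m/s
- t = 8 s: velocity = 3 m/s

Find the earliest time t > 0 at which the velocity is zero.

t = 5.75 s

v changes sign on 5–8 s (from -1 to 3); the graph is linear there, so v = 0 at t = 5 + (1)·(8 − 5)/(3 − -1) = 5.75 s.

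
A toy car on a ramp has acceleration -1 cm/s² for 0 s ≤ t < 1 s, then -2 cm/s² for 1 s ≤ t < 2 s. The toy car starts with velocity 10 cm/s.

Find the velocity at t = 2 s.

Δv equals the area under the a-t graph; then v = v₀ + Δv.
0–1 s: -1 × 1 = -1 cm/s
1–2 s: -2 × 1 = -2 cm/s
Δv = -3 cm/s, so v(2) = 10 + (-3) = 7 cm/s.

7 cm/s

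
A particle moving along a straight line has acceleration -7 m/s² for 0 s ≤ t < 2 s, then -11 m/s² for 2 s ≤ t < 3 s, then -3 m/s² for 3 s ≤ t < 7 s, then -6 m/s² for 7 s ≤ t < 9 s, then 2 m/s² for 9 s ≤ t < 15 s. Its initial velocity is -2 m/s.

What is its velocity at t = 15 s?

-39 m/s

Δv equals the area under the a-t graph; then v = v₀ + Δv.
0–2 s: -7 × 2 = -14 m/s
2–3 s: -11 × 1 = -11 m/s
3–7 s: -3 × 4 = -12 m/s
7–9 s: -6 × 2 = -12 m/s
9–15 s: 2 × 6 = 12 m/s
Δv = -37 m/s, so v(15) = -2 + (-37) = -39 m/s.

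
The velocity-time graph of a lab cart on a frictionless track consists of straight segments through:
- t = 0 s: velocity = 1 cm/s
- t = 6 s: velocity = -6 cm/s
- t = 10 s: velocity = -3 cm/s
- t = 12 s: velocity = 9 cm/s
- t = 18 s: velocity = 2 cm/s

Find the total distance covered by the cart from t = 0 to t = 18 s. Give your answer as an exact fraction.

1041/14 cm

Total distance travelled is ∫|v| dt — sum the magnitudes of each area piece.
0–6 s: v = 0 at t = 6/7 s; triangle areas 3/7 + 108/7 = 111/7 cm
6–10 s: |½(-6 + -3)(4)| = 18 cm
10–12 s: v = 0 at t = 10.5 s; triangle areas 0.75 + 6.75 = 7.5 cm
12–18 s: |½(9 + 2)(6)| = 33 cm
Total distance = 1041/14 cm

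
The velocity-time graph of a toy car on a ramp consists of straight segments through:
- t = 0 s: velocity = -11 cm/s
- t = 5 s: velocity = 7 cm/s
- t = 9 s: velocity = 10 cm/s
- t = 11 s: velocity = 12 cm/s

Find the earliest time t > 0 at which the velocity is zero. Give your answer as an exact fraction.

t = 55/18 s

v changes sign on 0–5 s (from -11 to 7); the graph is linear there, so v = 0 at t = 0 + (11)·(5 − 0)/(7 − -11) = 55/18 s.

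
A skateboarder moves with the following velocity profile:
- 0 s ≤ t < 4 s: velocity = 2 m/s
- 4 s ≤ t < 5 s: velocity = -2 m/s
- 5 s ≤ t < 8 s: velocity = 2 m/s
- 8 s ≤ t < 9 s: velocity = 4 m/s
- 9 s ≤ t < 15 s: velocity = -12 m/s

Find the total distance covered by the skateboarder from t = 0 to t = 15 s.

Total distance travelled is ∫|v| dt — sum the magnitudes of each area piece.
0–4 s: |2| × 4 = 8 m
4–5 s: |-2| × 1 = 2 m
5–8 s: |2| × 3 = 6 m
8–9 s: |4| × 1 = 4 m
9–15 s: |-12| × 6 = 72 m
Total distance = 92 m

92 m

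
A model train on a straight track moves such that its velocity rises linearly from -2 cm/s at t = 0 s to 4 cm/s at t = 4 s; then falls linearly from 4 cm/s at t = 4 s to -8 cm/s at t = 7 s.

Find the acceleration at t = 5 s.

Acceleration is the slope of the v-t graph on 4–7 s: (-8 − 4)/(7 − 4) = -4 cm/s².

-4 cm/s²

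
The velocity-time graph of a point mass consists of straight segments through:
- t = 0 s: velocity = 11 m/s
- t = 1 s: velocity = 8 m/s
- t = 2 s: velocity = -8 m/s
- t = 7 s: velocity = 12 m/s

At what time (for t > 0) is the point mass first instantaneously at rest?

v changes sign on 1–2 s (from 8 to -8); the graph is linear there, so v = 0 at t = 1 + (-8)·(2 − 1)/(-8 − 8) = 1.5 s.

t = 1.5 s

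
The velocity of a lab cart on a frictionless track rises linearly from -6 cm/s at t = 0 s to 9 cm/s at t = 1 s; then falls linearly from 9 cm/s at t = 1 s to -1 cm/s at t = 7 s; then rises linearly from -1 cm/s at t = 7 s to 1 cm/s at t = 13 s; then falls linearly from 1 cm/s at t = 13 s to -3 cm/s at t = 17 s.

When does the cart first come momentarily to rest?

t = 0.4 s

v changes sign on 0–1 s (from -6 to 9); the graph is linear there, so v = 0 at t = 0 + (6)·(1 − 0)/(9 − -6) = 0.4 s.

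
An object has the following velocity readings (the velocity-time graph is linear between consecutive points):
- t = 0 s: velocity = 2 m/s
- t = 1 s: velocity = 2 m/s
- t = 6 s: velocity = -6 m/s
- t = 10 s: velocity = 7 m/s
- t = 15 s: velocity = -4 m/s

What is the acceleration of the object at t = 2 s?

Acceleration is the slope of the v-t graph on 1–6 s: (-6 − 2)/(6 − 1) = -1.6 m/s².

-1.6 m/s²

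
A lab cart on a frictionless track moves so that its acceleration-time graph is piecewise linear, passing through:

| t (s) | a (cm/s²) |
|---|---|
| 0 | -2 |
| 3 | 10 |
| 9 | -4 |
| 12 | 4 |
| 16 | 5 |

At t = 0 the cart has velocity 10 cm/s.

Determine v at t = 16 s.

58 cm/s

Δv equals the area under the a-t graph; then v = v₀ + Δv.
0–3 s: ½(-2 + 10)(3) = 12 cm/s
3–9 s: ½(10 + -4)(6) = 18 cm/s
9–12 s: ½(-4 + 4)(3) = 0 cm/s
12–16 s: ½(4 + 5)(4) = 18 cm/s
Δv = 48 cm/s, so v(16) = 10 + (48) = 58 cm/s.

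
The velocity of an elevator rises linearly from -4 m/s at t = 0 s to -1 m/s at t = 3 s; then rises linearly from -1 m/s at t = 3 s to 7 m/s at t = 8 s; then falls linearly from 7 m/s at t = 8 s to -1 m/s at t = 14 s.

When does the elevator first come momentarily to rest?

v changes sign on 3–8 s (from -1 to 7); the graph is linear there, so v = 0 at t = 3 + (1)·(8 − 3)/(7 − -1) = 3.625 s.

t = 3.625 s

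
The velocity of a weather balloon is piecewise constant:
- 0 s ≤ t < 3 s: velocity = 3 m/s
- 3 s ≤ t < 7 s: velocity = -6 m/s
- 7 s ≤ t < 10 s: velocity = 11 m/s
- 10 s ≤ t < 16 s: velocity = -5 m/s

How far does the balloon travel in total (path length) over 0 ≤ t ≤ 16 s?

96 m

Distance (not displacement) is the total path length: add the absolute areas under v-t.
0–3 s: |3| × 3 = 9 m
3–7 s: |-6| × 4 = 24 m
7–10 s: |11| × 3 = 33 m
10–16 s: |-5| × 6 = 30 m
Total distance = 96 m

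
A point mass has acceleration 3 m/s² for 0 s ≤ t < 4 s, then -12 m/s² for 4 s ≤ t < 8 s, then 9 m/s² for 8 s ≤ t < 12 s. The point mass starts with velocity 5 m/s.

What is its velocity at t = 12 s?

5 m/s

Δv equals the area under the a-t graph; then v = v₀ + Δv.
0–4 s: 3 × 4 = 12 m/s
4–8 s: -12 × 4 = -48 m/s
8–12 s: 9 × 4 = 36 m/s
Δv = 0 m/s, so v(12) = 5 + (0) = 5 m/s.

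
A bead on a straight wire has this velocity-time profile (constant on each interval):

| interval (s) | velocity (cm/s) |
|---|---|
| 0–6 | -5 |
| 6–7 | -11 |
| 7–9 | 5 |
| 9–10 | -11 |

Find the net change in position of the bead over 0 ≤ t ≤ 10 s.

Net displacement equals the area under the velocity-time graph (areas below the axis count negative).
0–6 s: -5 × 6 = -30 cm
6–7 s: -11 × 1 = -11 cm
7–9 s: 5 × 2 = 10 cm
9–10 s: -11 × 1 = -11 cm
Net displacement = -42 cm

-42 cm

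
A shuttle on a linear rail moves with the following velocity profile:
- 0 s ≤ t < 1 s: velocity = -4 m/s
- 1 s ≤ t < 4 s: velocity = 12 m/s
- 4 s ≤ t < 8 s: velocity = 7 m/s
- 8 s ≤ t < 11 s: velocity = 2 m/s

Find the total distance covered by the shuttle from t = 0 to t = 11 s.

Total distance travelled is ∫|v| dt — sum the magnitudes of each area piece.
0–1 s: |-4| × 1 = 4 m
1–4 s: |12| × 3 = 36 m
4–8 s: |7| × 4 = 28 m
8–11 s: |2| × 3 = 6 m
Total distance = 74 m

74 m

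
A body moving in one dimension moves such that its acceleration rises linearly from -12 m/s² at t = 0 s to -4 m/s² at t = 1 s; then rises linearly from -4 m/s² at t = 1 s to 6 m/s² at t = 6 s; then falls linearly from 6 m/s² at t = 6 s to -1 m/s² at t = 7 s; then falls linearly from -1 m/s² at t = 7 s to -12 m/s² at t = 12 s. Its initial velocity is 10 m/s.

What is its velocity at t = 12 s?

-23 m/s

Δv equals the area under the a-t graph; then v = v₀ + Δv.
0–1 s: ½(-12 + -4)(1) = -8 m/s
1–6 s: ½(-4 + 6)(5) = 5 m/s
6–7 s: ½(6 + -1)(1) = 2.5 m/s
7–12 s: ½(-1 + -12)(5) = -32.5 m/s
Δv = -33 m/s, so v(12) = 10 + (-33) = -23 m/s.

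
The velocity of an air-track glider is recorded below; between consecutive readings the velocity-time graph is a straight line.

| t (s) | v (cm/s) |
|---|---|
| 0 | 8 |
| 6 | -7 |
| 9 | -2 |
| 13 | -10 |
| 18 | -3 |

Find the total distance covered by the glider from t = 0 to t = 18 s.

92.6 cm

Distance (not displacement) is the total path length: add the absolute areas under v-t.
0–6 s: v = 0 at t = 3.2 s; triangle areas 12.8 + 9.8 = 22.6 cm
6–9 s: |½(-7 + -2)(3)| = 13.5 cm
9–13 s: |½(-2 + -10)(4)| = 24 cm
13–18 s: |½(-10 + -3)(5)| = 32.5 cm
Total distance = 92.6 cm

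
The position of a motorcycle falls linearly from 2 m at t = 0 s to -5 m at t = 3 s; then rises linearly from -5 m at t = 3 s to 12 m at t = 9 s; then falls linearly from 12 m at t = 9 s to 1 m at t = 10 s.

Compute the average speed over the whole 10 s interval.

3.5 m/s

Average speed = (total path length)/(elapsed time); on a piecewise-linear x-t graph the path length is Σ|Δx|.
0–3 s: |Δx| = |-5 − 2| = 7 m
3–9 s: |Δx| = |12 − -5| = 17 m
9–10 s: |Δx| = |1 − 12| = 11 m
Total path = 35 m; average speed = 35/10 = 3.5 m/s.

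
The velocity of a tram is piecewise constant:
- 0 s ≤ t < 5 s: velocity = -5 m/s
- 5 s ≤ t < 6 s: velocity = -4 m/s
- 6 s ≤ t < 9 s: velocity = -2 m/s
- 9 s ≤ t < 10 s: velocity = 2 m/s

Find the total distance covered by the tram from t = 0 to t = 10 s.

37 m

Total distance travelled is ∫|v| dt — sum the magnitudes of each area piece.
0–5 s: |-5| × 5 = 25 m
5–6 s: |-4| × 1 = 4 m
6–9 s: |-2| × 3 = 6 m
9–10 s: |2| × 1 = 2 m
Total distance = 37 m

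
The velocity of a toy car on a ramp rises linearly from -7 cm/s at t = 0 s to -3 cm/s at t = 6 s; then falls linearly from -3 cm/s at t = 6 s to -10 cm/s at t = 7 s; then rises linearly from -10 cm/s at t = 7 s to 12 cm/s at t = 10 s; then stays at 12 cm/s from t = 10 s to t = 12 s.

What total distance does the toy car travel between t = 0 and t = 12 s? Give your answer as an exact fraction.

Distance (not displacement) is the total path length: add the absolute areas under v-t.
0–6 s: |½(-7 + -3)(6)| = 30 cm
6–7 s: |½(-3 + -10)(1)| = 6.5 cm
7–10 s: v = 0 at t = 92/11 s; triangle areas 75/11 + 108/11 = 183/11 cm
10–12 s: |12| × 2 = 24 cm
Total distance = 1697/22 cm

1697/22 cm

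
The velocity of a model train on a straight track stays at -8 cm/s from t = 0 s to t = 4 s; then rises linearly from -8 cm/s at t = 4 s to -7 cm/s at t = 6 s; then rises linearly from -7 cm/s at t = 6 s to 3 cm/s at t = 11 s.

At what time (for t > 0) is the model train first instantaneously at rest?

t = 9.5 s

v changes sign on 6–11 s (from -7 to 3); the graph is linear there, so v = 0 at t = 6 + (7)·(11 − 6)/(3 − -7) = 9.5 s.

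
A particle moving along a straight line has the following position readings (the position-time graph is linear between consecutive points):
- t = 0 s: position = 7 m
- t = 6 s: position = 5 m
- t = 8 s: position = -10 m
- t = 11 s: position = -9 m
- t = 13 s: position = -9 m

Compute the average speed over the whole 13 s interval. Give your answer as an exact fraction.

Average speed = (total path length)/(elapsed time); on a piecewise-linear x-t graph the path length is Σ|Δx|.
0–6 s: |Δx| = |5 − 7| = 2 m
6–8 s: |Δx| = |-10 − 5| = 15 m
8–11 s: |Δx| = |-9 − -10| = 1 m
11–13 s: |Δx| = |-9 − -9| = 0 m
Total path = 18 m; average speed = 18/13 = 18/13 m/s.

18/13 m/s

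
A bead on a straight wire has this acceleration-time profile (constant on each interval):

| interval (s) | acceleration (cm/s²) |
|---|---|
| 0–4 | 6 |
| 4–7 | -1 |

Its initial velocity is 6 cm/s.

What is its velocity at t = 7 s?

27 cm/s

Δv equals the area under the a-t graph; then v = v₀ + Δv.
0–4 s: 6 × 4 = 24 cm/s
4–7 s: -1 × 3 = -3 cm/s
Δv = 21 cm/s, so v(7) = 6 + (21) = 27 cm/s.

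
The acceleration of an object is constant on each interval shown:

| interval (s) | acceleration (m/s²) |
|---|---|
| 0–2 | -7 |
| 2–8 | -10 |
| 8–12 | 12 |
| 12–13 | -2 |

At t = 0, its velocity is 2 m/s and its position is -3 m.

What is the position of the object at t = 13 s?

-482 m

On each constant-a segment, Δv = aΔt and Δx = v₀Δt + ½aΔt²; chain segment to segment.
0–2 s: v starts 2 m/s; Δx = 2·2 + ½·-7·2² = -10 m; v ends -12 m/s.
2–8 s: v starts -12 m/s; Δx = -12·6 + ½·-10·6² = -252 m; v ends -72 m/s.
8–12 s: v starts -72 m/s; Δx = -72·4 + ½·12·4² = -192 m; v ends -24 m/s.
12–13 s: v starts -24 m/s; Δx = -24·1 + ½·-2·1² = -25 m; v ends -26 m/s.
x(13) = -3 + Σ Δx = -482 m.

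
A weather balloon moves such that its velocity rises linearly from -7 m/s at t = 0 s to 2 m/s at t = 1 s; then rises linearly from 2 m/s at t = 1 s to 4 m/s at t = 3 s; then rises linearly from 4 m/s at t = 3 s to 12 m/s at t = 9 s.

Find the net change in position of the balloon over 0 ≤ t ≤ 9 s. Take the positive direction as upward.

Displacement is the signed area under the v-t curve.
0–1 s: ½(-7 + 2)(1) = -2.5 m
1–3 s: ½(2 + 4)(2) = 6 m
3–9 s: ½(4 + 12)(6) = 48 m
Net displacement = 51.5 m

51.5 m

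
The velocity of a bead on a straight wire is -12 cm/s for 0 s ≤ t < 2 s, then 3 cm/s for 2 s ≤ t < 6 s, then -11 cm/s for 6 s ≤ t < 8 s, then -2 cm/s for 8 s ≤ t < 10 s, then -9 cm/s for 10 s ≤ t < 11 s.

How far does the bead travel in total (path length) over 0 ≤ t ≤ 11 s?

Distance (not displacement) is the total path length: add the absolute areas under v-t.
0–2 s: |-12| × 2 = 24 cm
2–6 s: |3| × 4 = 12 cm
6–8 s: |-11| × 2 = 22 cm
8–10 s: |-2| × 2 = 4 cm
10–11 s: |-9| × 1 = 9 cm
Total distance = 71 cm

71 cm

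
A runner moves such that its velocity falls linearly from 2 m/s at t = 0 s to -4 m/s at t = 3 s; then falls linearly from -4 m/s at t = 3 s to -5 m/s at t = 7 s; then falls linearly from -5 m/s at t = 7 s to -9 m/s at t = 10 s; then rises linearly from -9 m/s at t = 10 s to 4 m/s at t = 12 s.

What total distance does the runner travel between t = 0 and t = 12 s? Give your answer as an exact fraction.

669/13 m

Distance (not displacement) is the total path length: add the absolute areas under v-t.
0–3 s: v = 0 at t = 1 s; triangle areas 1 + 4 = 5 m
3–7 s: |½(-4 + -5)(4)| = 18 m
7–10 s: |½(-5 + -9)(3)| = 21 m
10–12 s: v = 0 at t = 148/13 s; triangle areas 81/13 + 16/13 = 97/13 m
Total distance = 669/13 m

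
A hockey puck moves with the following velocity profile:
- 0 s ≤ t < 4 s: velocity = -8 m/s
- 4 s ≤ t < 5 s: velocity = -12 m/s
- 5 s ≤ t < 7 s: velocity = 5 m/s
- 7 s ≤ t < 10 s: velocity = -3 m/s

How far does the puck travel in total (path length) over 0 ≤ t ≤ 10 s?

63 m

Total distance travelled is ∫|v| dt — sum the magnitudes of each area piece.
0–4 s: |-8| × 4 = 32 m
4–5 s: |-12| × 1 = 12 m
5–7 s: |5| × 2 = 10 m
7–10 s: |-3| × 3 = 9 m
Total distance = 63 m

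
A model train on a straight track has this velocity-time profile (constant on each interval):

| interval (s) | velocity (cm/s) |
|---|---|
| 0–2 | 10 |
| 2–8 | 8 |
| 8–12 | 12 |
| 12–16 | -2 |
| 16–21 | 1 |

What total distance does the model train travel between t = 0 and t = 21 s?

Distance (not displacement) is the total path length: add the absolute areas under v-t.
0–2 s: |10| × 2 = 20 cm
2–8 s: |8| × 6 = 48 cm
8–12 s: |12| × 4 = 48 cm
12–16 s: |-2| × 4 = 8 cm
16–21 s: |1| × 5 = 5 cm
Total distance = 129 cm

129 cm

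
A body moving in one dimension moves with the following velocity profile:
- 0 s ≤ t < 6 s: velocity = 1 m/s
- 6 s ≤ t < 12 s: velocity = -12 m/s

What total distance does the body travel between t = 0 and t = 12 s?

Distance (not displacement) is the total path length: add the absolute areas under v-t.
0–6 s: |1| × 6 = 6 m
6–12 s: |-12| × 6 = 72 m
Total distance = 78 m

78 m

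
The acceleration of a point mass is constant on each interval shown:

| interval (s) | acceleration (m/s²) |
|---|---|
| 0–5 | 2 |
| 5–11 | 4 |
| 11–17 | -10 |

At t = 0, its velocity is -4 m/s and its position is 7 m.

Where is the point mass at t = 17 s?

120 m

On each constant-a segment, Δv = aΔt and Δx = v₀Δt + ½aΔt²; chain segment to segment.
0–5 s: v starts -4 m/s; Δx = -4·5 + ½·2·5² = 5 m; v ends 6 m/s.
5–11 s: v starts 6 m/s; Δx = 6·6 + ½·4·6² = 108 m; v ends 30 m/s.
11–17 s: v starts 30 m/s; Δx = 30·6 + ½·-10·6² = 0 m; v ends -30 m/s.
x(17) = 7 + Σ Δx = 120 m.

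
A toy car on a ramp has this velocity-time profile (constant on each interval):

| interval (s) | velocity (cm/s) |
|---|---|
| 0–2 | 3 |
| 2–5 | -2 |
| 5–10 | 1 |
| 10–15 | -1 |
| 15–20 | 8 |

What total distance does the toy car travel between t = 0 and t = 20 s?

62 cm

Total distance travelled is ∫|v| dt — sum the magnitudes of each area piece.
0–2 s: |3| × 2 = 6 cm
2–5 s: |-2| × 3 = 6 cm
5–10 s: |1| × 5 = 5 cm
10–15 s: |-1| × 5 = 5 cm
15–20 s: |8| × 5 = 40 cm
Total distance = 62 cm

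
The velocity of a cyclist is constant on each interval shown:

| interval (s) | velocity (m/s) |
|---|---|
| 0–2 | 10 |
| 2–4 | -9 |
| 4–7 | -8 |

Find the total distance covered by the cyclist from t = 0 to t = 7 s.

Total distance travelled is ∫|v| dt — sum the magnitudes of each area piece.
0–2 s: |10| × 2 = 20 m
2–4 s: |-9| × 2 = 18 m
4–7 s: |-8| × 3 = 24 m
Total distance = 62 m

62 m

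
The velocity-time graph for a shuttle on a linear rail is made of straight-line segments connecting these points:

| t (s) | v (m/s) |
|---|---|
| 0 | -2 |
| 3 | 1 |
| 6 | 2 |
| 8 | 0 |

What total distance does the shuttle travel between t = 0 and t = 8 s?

9 m

Distance (not displacement) is the total path length: add the absolute areas under v-t.
0–3 s: v = 0 at t = 2 s; triangle areas 2 + 0.5 = 2.5 m
3–6 s: |½(1 + 2)(3)| = 4.5 m
6–8 s: |½(2 + 0)(2)| = 2 m
Total distance = 9 m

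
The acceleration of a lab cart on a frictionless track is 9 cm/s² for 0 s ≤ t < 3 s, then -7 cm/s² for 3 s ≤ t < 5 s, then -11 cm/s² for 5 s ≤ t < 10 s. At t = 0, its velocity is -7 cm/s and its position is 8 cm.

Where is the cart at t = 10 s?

On each constant-a segment, Δv = aΔt and Δx = v₀Δt + ½aΔt²; chain segment to segment.
0–3 s: v starts -7 cm/s; Δx = -7·3 + ½·9·3² = 19.5 cm; v ends 20 cm/s.
3–5 s: v starts 20 cm/s; Δx = 20·2 + ½·-7·2² = 26 cm; v ends 6 cm/s.
5–10 s: v starts 6 cm/s; Δx = 6·5 + ½·-11·5² = -107.5 cm; v ends -49 cm/s.
x(10) = 8 + Σ Δx = -54 cm.

-54 cm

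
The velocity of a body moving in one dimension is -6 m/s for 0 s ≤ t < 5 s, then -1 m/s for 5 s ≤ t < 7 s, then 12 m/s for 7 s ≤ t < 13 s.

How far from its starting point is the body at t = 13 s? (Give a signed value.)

40 m

Displacement is the signed area under the v-t curve.
0–5 s: -6 × 5 = -30 m
5–7 s: -1 × 2 = -2 m
7–13 s: 12 × 6 = 72 m
Net displacement = 40 m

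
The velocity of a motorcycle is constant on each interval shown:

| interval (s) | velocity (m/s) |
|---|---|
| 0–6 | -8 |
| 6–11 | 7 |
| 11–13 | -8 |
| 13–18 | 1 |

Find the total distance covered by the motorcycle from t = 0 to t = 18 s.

Total distance travelled is ∫|v| dt — sum the magnitudes of each area piece.
0–6 s: |-8| × 6 = 48 m
6–11 s: |7| × 5 = 35 m
11–13 s: |-8| × 2 = 16 m
13–18 s: |1| × 5 = 5 m
Total distance = 104 m

104 m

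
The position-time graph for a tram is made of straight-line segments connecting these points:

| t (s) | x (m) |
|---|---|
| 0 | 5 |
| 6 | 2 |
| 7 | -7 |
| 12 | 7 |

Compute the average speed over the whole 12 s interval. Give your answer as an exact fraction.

Average speed = (total path length)/(elapsed time); on a piecewise-linear x-t graph the path length is Σ|Δx|.
0–6 s: |Δx| = |2 − 5| = 3 m
6–7 s: |Δx| = |-7 − 2| = 9 m
7–12 s: |Δx| = |7 − -7| = 14 m
Total path = 26 m; average speed = 26/12 = 13/6 m/s.

13/6 m/s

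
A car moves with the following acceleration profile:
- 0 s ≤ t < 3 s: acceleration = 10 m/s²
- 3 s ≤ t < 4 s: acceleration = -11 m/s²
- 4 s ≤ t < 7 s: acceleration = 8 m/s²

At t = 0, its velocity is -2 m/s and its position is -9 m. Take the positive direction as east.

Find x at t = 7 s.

139.5 m

On each constant-a segment, Δv = aΔt and Δx = v₀Δt + ½aΔt²; chain segment to segment.
0–3 s: v starts -2 m/s; Δx = -2·3 + ½·10·3² = 39 m; v ends 28 m/s.
3–4 s: v starts 28 m/s; Δx = 28·1 + ½·-11·1² = 22.5 m; v ends 17 m/s.
4–7 s: v starts 17 m/s; Δx = 17·3 + ½·8·3² = 87 m; v ends 41 m/s.
x(7) = -9 + Σ Δx = 139.5 m.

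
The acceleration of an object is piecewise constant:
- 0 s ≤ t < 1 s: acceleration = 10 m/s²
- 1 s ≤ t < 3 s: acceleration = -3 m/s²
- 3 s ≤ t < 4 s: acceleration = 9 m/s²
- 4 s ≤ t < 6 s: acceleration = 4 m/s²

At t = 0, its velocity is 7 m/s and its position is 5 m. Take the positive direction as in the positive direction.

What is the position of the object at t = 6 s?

On each constant-a segment, Δv = aΔt and Δx = v₀Δt + ½aΔt²; chain segment to segment.
0–1 s: v starts 7 m/s; Δx = 7·1 + ½·10·1² = 12 m; v ends 17 m/s.
1–3 s: v starts 17 m/s; Δx = 17·2 + ½·-3·2² = 28 m; v ends 11 m/s.
3–4 s: v starts 11 m/s; Δx = 11·1 + ½·9·1² = 15.5 m; v ends 20 m/s.
4–6 s: v starts 20 m/s; Δx = 20·2 + ½·4·2² = 48 m; v ends 28 m/s.
x(6) = 5 + Σ Δx = 108.5 m.

108.5 m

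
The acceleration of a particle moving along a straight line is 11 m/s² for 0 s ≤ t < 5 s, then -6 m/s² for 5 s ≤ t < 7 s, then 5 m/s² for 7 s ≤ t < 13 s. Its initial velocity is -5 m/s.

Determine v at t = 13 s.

68 m/s

Δv equals the area under the a-t graph; then v = v₀ + Δv.
0–5 s: 11 × 5 = 55 m/s
5–7 s: -6 × 2 = -12 m/s
7–13 s: 5 × 6 = 30 m/s
Δv = 73 m/s, so v(13) = -5 + (73) = 68 m/s.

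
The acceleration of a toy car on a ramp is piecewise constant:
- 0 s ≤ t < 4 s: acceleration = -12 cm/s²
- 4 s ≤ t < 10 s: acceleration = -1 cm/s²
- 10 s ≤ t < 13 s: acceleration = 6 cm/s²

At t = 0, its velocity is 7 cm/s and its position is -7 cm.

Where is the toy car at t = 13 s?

On each constant-a segment, Δv = aΔt and Δx = v₀Δt + ½aΔt²; chain segment to segment.
0–4 s: v starts 7 cm/s; Δx = 7·4 + ½·-12·4² = -68 cm; v ends -41 cm/s.
4–10 s: v starts -41 cm/s; Δx = -41·6 + ½·-1·6² = -264 cm; v ends -47 cm/s.
10–13 s: v starts -47 cm/s; Δx = -47·3 + ½·6·3² = -114 cm; v ends -29 cm/s.
x(13) = -7 + Σ Δx = -453 cm.

-453 cm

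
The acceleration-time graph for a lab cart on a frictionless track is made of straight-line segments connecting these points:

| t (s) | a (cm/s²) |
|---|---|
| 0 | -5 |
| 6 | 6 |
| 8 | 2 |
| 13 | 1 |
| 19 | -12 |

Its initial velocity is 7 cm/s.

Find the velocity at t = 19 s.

Δv equals the area under the a-t graph; then v = v₀ + Δv.
0–6 s: ½(-5 + 6)(6) = 3 cm/s
6–8 s: ½(6 + 2)(2) = 8 cm/s
8–13 s: ½(2 + 1)(5) = 7.5 cm/s
13–19 s: ½(1 + -12)(6) = -33 cm/s
Δv = -14.5 cm/s, so v(19) = 7 + (-14.5) = -7.5 cm/s.

-7.5 cm/s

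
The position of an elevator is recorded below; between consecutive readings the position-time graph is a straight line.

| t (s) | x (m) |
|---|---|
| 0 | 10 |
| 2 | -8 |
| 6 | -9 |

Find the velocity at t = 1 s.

-9 m/s

Velocity is the slope of the x-t graph on 0–2 s: (-8 − 10)/(2 − 0) = -9 m/s.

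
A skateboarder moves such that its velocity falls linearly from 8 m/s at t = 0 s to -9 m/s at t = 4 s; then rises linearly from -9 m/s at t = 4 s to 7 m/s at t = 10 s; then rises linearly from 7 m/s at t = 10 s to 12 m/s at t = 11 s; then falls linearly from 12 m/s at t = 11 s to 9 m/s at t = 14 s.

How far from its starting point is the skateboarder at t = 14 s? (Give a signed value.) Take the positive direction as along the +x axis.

Displacement is the signed area under the v-t curve.
0–4 s: ½(8 + -9)(4) = -2 m
4–10 s: ½(-9 + 7)(6) = -6 m
10–11 s: ½(7 + 12)(1) = 9.5 m
11–14 s: ½(12 + 9)(3) = 31.5 m
Net displacement = 33 m

33 m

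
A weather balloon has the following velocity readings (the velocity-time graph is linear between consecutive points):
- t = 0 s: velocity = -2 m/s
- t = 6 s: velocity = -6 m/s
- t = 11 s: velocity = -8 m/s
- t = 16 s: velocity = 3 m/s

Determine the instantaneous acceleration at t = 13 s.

Acceleration is the slope of the v-t graph on 11–16 s: (3 − -8)/(16 − 11) = 2.2 m/s².

2.2 m/s²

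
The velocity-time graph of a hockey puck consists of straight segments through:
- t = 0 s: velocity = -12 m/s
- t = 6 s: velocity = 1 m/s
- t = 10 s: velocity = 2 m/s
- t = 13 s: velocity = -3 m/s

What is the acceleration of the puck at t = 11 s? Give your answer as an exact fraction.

Acceleration is the slope of the v-t graph on 10–13 s: (-3 − 2)/(13 − 10) = -5/3 m/s².

-5/3 m/s²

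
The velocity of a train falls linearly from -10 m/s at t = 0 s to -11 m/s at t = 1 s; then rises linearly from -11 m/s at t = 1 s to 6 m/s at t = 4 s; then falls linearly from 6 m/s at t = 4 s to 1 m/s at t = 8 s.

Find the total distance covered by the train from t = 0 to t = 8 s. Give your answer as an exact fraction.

Distance (not displacement) is the total path length: add the absolute areas under v-t.
0–1 s: |½(-10 + -11)(1)| = 10.5 m
1–4 s: v = 0 at t = 50/17 s; triangle areas 363/34 + 54/17 = 471/34 m
4–8 s: |½(6 + 1)(4)| = 14 m
Total distance = 652/17 m

652/17 m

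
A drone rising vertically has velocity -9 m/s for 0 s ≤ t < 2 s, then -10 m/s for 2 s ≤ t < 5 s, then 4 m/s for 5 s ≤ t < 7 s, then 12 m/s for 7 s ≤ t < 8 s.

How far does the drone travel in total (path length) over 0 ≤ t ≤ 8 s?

68 m

Distance (not displacement) is the total path length: add the absolute areas under v-t.
0–2 s: |-9| × 2 = 18 m
2–5 s: |-10| × 3 = 30 m
5–7 s: |4| × 2 = 8 m
7–8 s: |12| × 1 = 12 m
Total distance = 68 m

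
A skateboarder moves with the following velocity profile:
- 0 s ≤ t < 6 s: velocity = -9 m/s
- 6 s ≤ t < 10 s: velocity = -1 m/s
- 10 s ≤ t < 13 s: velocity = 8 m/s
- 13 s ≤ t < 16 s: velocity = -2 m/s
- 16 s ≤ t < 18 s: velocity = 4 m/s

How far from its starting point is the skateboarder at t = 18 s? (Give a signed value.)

Displacement is the signed area under the v-t curve.
0–6 s: -9 × 6 = -54 m
6–10 s: -1 × 4 = -4 m
10–13 s: 8 × 3 = 24 m
13–16 s: -2 × 3 = -6 m
16–18 s: 4 × 2 = 8 m
Net displacement = -32 m

-32 m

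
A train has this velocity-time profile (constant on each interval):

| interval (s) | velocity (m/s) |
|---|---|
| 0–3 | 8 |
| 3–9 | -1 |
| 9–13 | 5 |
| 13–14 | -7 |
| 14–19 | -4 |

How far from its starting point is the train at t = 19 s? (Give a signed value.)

Displacement is the signed area under the v-t curve.
0–3 s: 8 × 3 = 24 m
3–9 s: -1 × 6 = -6 m
9–13 s: 5 × 4 = 20 m
13–14 s: -7 × 1 = -7 m
14–19 s: -4 × 5 = -20 m
Net displacement = 11 m

11 m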